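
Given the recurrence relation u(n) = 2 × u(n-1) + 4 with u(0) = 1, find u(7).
Computing step by step:
u(0) = 1
u(1) = 2 × 1 + 4 = 6
u(2) = 2 × 6 + 4 = 16
u(3) = 2 × 16 + 4 = 36
u(4) = 2 × 36 + 4 = 76
u(5) = 2 × 76 + 4 = 156
u(6) = 2 × 156 + 4 = 316
u(7) = 2 × 316 + 4 = 636

636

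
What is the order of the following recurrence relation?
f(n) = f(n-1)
The order is the largest lag k for which f(n-k) appears. Here the deepest term is f(n-1), so the order is 1.

Order 1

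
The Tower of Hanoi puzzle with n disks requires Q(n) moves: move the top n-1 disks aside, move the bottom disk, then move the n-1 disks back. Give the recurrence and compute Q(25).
Moving n disks = move the top n-1 disks aside (Q(n-1) moves) + move the largest disk (1 move) + move the n-1 disks back on top (Q(n-1) moves), so Q(n) = 2Q(n-1) + 1, with Q(1) = 1 (a single disk takes one move).
First terms: 1, 3, 7, 15, 31, 63, … — each is one less than a power of 2. Indeed Q(n) + 1 = 2(Q(n-1) + 1) with Q(1) + 1 = 2, so Q(n) + 1 = 2ⁿ and Q(n) = 2ⁿ - 1.
Hence Q(25) = 2^25 - 1 = 33554432 - 1 = 33554431.

Q(n) = 2Q(n-1) + 1, Q(1) = 1; Q(25) = 33554431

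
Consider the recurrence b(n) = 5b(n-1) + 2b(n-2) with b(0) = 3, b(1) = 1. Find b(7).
Computing the sequence terms:
3, 1, 11, 57, 307, 1649, 8859, 47593

47593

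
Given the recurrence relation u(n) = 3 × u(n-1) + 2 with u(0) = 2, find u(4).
Computing step by step:
u(0) = 2
u(1) = 3 × 2 + 2 = 8
u(2) = 3 × 8 + 2 = 26
u(3) = 3 × 26 + 2 = 80
u(4) = 3 × 80 + 2 = 242

242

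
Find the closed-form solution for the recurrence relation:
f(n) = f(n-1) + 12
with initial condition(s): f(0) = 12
Recurrence: f(n) = f(n-1) + 12, initial: f(0) = 12.
Each step adds 12, so f(n) = f(0) + 12n = 12n + 12.

f(n) = 12n + 12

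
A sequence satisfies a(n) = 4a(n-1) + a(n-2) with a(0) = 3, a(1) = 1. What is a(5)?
Computing the sequence terms:
3, 1, 7, 29, 123, 521

521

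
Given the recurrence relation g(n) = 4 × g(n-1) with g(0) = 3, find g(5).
Computing step by step:
g(0) = 3
g(1) = 4 × 3 = 12
g(2) = 4 × 12 = 48
g(3) = 4 × 48 = 192
g(4) = 4 × 192 = 768
g(5) = 4 × 768 = 3072

3072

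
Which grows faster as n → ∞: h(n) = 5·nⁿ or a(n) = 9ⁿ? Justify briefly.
Comparing growth rates:
Growth-rate hierarchy: log n ≺ any polynomial ≺ any exponential cⁿ (c>1) ≺ n! ≺ nⁿ.
super-exponential nⁿ dominates exponential base 9 asymptotically.

h(n) grows faster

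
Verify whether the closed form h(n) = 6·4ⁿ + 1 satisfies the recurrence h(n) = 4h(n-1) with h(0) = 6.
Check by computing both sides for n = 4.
From the recurrence with h(0) = 6:
  h(0) = 6, h(1) = 24, h(2) = 96, h(3) = 384, h(4) = 1536
  so the recurrence gives h(4) = 1536.
From the proposed closed form h(n) = 6·4ⁿ + 1:
  h(4) = 1537.
The recurrence gives 1536 but the closed form gives 1537, so the closed form does not satisfy the recurrence.

No, the closed form is incorrect.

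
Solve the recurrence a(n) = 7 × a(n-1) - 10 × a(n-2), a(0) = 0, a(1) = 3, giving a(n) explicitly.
Recurrence: a(n) = 7 × a(n-1) - 10 × a(n-2), initial: a(0) = 0, a(1) = 3.
Characteristic equation: r² - 7r + 10 = 0, which factors as (r - 5)(r - 2) = 0, so r = 5, 2. General solution a(n) = A·5ⁿ + B·2ⁿ. From a(0) = 0: A + B = 0. From a(1) = 3: 5A + 2B = 3. Solving gives A = 1, B = -1.

a(n) = 5ⁿ - 2ⁿ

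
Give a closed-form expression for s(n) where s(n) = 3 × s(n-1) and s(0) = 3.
Recurrence: s(n) = 3 × s(n-1), initial: s(0) = 3.
Each term is 3 times the previous, so this is geometric with ratio 3. After n steps: s(n) = s(0)·3ⁿ = 3·3ⁿ.

s(n) = 3·3ⁿ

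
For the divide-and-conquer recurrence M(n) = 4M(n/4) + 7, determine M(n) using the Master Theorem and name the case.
Master Theorem template: M(n) = a·M(n/b) + f(n).
Here: a=4, b=4, f(n)=7
Compute log_b(a) = log_4(4) = 1.
f(n) = 7 = O(n^(1-ε)) with ε = 1. Case 1: M(n) = Θ(n^log_b(a)) = Θ(n).

Case 1: M(n) = Θ(n)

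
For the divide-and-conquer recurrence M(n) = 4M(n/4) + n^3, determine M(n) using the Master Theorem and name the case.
Master Theorem template: M(n) = a·M(n/b) + f(n).
Here: a=4, b=4, f(n)=n^3
Compute log_b(a) = log_4(4) = 1.
f(n) = n^3 = Ω(n^(1+ε)) with ε = 2, and the regularity condition holds (a·f(n/b) = (a/b^3)·f(n) with a/b^3 = 4^-2 < 1). Case 3: M(n) = Θ(f(n)) = Θ(n^3).

Case 3: M(n) = Θ(n^3)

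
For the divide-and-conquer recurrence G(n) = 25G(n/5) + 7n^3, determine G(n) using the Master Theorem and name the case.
Master Theorem template: G(n) = a·G(n/b) + f(n).
Here: a=25, b=5, f(n)=7n^3
Compute log_b(a) = log_5(25) = 2.
f(n) = 7n^3 = Ω(n^(2+ε)) with ε = 1, and the regularity condition holds (a·f(n/b) = (a/b^3)·f(n) with a/b^3 = 5^-1 < 1). Case 3: G(n) = Θ(f(n)) = Θ(n^3).

Case 3: G(n) = Θ(n^3)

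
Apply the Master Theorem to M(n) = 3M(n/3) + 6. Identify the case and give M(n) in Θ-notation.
Master Theorem template: M(n) = a·M(n/b) + f(n).
Here: a=3, b=3, f(n)=6
Compute log_b(a) = log_3(3) = 1.
f(n) = 6 = O(n^(1-ε)) with ε = 1. Case 1: M(n) = Θ(n^log_b(a)) = Θ(n).

Case 1: M(n) = Θ(n)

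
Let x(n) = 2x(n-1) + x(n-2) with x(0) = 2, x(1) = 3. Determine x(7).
Computing the sequence terms:
2, 3, 8, 19, 46, 111, 268, 647

647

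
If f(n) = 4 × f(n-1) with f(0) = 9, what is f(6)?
Computing step by step:
f(0) = 9
f(1) = 4 × 9 = 36
f(2) = 4 × 36 = 144
f(3) = 4 × 144 = 576
f(4) = 4 × 576 = 2304
f(5) = 4 × 2304 = 9216
f(6) = 4 × 9216 = 36864

36864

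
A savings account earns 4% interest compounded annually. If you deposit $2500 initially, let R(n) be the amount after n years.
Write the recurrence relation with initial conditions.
Each year the balance grows by 4%, i.e. is multiplied by 1 + 4/100 = 1.04, so R(n) = 1.04 × R(n-1). The initial deposit gives R(0) = 2500.
Unrolling gives the closed form R(n) = 2500 × (1.04)ⁿ.

R(n) = 1.04 × R(n-1), R(0) = 2500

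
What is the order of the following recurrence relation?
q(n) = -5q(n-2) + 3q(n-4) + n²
The order is the largest lag k for which q(n-k) appears. Here the deepest term is q(n-4) (the n² term is non-homogeneous and does not affect the order), so the order is 4.

Order 4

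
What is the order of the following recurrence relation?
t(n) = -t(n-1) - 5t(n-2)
The order is the largest lag k for which t(n-k) appears. Here the deepest term is t(n-2), so the order is 2.

Order 2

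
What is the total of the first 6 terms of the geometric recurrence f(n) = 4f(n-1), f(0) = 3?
Computing the sequence terms: 3, 12, 48, 192, 768, 3072
Adding these values together:

4095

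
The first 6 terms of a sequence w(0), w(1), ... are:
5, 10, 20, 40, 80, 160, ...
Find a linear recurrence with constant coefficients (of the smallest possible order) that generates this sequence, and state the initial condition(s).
Look for the lowest-order linear relation among consecutive terms.
Observation: each term is 2× the previous.
Check at n=2: 2·10 = 20. ✓

w(n) = 2 × w(n-1), w(0) = 5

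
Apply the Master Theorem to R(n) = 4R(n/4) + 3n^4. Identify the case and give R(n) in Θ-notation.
Master Theorem template: R(n) = a·R(n/b) + f(n).
Here: a=4, b=4, f(n)=3n^4
Compute log_b(a) = log_4(4) = 1.
f(n) = 3n^4 = Ω(n^(1+ε)) with ε = 3, and the regularity condition holds (a·f(n/b) = (a/b^4)·f(n) with a/b^4 = 4^-3 < 1). Case 3: R(n) = Θ(f(n)) = Θ(n^4).

Case 3: R(n) = Θ(n^4)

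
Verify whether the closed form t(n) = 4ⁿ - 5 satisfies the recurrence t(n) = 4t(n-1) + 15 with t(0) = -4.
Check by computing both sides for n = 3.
From the recurrence with t(0) = -4:
  t(0) = -4, t(1) = -1, t(2) = 11, t(3) = 59
  so the recurrence gives t(3) = 59.
From the proposed closed form t(n) = 4ⁿ - 5:
  t(3) = 59.
Both sides give 59 at n = 3, and the initial condition(s) match, so the closed form is consistent.

Yes, the closed form is correct.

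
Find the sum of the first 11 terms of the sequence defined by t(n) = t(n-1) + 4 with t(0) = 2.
Computing the sequence terms: 2, 6, 10, 14, 18, 22, 26, 30, 34, 38, 42
Adding these values together:

242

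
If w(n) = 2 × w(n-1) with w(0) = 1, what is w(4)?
Computing step by step:
w(0) = 1
w(1) = 2 × 1 = 2
w(2) = 2 × 2 = 4
w(3) = 2 × 4 = 8
w(4) = 2 × 8 = 16

16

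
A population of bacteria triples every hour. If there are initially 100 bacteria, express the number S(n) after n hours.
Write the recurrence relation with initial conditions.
Each hour multiplies the count by 3, so the count after n hours depends only on the count after n-1 hours: S(n) = 3 × S(n-1). The starting count gives S(0) = 100.
Unrolling n times gives the closed form S(n) = 100 × 3ⁿ.

S(n) = 3 × S(n-1), S(0) = 100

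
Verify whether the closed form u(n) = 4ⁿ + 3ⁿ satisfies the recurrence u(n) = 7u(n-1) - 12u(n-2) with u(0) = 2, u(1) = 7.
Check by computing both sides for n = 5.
From the recurrence with u(0) = 2, u(1) = 7:
  u(0) = 2, u(1) = 7, u(2) = 25, u(3) = 91, u(4) = 337, u(5) = 1267
  so the recurrence gives u(5) = 1267.
From the proposed closed form u(n) = 4ⁿ + 3ⁿ:
  u(5) = 1267.
Both sides give 1267 at n = 5, and the initial condition(s) match, so the closed form is consistent.

Yes, the closed form is correct.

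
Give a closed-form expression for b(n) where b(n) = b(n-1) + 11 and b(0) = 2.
Recurrence: b(n) = b(n-1) + 11, initial: b(0) = 2.
Each step adds 11, so b(n) = b(0) + 11n = 11n + 2.

b(n) = 11n + 2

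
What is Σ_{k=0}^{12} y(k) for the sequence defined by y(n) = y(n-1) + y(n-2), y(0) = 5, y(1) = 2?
Computing the sequence terms: 5, 2, 7, 9, 16, 25, 41, 66, 107, 173, 280, 453, 733
Adding these values together:

1917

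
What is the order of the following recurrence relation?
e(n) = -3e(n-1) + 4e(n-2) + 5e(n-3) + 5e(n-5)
The order is the largest lag k for which e(n-k) appears. Here the deepest term is e(n-5), so the order is 5.

Order 5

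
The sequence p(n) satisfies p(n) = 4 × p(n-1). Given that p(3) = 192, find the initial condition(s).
In general p(n) = 4ⁿ · p(0). At n = 3: p(0) = p(3) / 4^3 = 192 / 64 = 3.

p(0) = 3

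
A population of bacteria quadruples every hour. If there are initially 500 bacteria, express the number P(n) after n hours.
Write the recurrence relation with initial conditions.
Each hour multiplies the count by 4, so the count after n hours depends only on the count after n-1 hours: P(n) = 4 × P(n-1). The starting count gives P(0) = 500.
Unrolling n times gives the closed form P(n) = 500 × 4ⁿ.

P(n) = 4 × P(n-1), P(0) = 500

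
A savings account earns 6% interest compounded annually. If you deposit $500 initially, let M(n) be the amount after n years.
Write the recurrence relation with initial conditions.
Each year the balance grows by 6%, i.e. is multiplied by 1 + 6/100 = 1.06, so M(n) = 1.06 × M(n-1). The initial deposit gives M(0) = 500.
Unrolling gives the closed form M(n) = 500 × (1.06)ⁿ.

M(n) = 1.06 × M(n-1), M(0) = 500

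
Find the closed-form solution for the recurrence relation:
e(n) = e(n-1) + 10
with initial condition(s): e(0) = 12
Recurrence: e(n) = e(n-1) + 10, initial: e(0) = 12.
Each step adds 10, so e(n) = e(0) + 10n = 10n + 12.

e(n) = 10n + 12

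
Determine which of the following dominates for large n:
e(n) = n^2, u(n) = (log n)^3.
Comparing growth rates:
Growth-rate hierarchy: log n ≺ any polynomial ≺ any exponential cⁿ (c>1) ≺ n! ≺ nⁿ.
polynomial degree 2 dominates polylogarithmic (log n)^3 asymptotically.

e(n) grows faster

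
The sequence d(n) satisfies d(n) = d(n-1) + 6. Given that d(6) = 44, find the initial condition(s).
d(6) = d(0) + 6·6, so d(0) = 44 - 36 = 8.

d(0) = 8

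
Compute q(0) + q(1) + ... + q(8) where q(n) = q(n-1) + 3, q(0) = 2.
Computing the sequence terms: 2, 5, 8, 11, 14, 17, 20, 23, 26
Adding these values together:

126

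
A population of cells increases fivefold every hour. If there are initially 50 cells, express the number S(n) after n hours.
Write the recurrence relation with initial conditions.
Each hour multiplies the count by 5, so the count after n hours depends only on the count after n-1 hours: S(n) = 5 × S(n-1). The starting count gives S(0) = 50.
Unrolling n times gives the closed form S(n) = 50 × 5ⁿ.

S(n) = 5 × S(n-1), S(0) = 50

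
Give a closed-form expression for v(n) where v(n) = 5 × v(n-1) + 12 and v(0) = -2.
Recurrence: v(n) = 5 × v(n-1) + 12, initial: v(0) = -2.
Try v(n) = A·5ⁿ + C. Substituting: A·5ⁿ + C = 5(A·5ⁿ⁻¹ + C) + 12 = A·5ⁿ + 5C + 12, so C = 5C + 12, giving C = -3. Then v(0) = A - 3 = -2 gives A = 1.

v(n) = 5ⁿ - 3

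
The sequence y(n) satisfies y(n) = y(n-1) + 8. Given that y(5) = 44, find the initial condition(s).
y(5) = y(0) + 5·8, so y(0) = 44 - 40 = 4.

y(0) = 4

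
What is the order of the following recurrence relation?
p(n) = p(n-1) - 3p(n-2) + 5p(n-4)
The order is the largest lag k for which p(n-k) appears. Here the deepest term is p(n-4), so the order is 4.

Order 4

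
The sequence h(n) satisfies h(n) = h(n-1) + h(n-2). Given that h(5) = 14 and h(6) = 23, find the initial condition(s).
Work backwards using h(k) = h(k+2) - h(k+1):
h(4) = h(6) - h(5) = 23 - 14 = 9
h(3) = h(5) - h(4) = 14 - 9 = 5
h(2) = h(4) - h(3) = 9 - 5 = 4
h(1) = h(3) - h(2) = 5 - 4 = 1
h(0) = h(2) - h(1) = 4 - 1 = 3

h(0) = 3, h(1) = 1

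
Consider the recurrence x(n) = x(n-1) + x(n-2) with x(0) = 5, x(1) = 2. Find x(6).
Computing the sequence terms:
5, 2, 7, 9, 16, 25, 41

41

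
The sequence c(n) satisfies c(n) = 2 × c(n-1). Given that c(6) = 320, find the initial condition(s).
In general c(n) = 2ⁿ · c(0). At n = 6: c(0) = c(6) / 2^6 = 320 / 64 = 5.

c(0) = 5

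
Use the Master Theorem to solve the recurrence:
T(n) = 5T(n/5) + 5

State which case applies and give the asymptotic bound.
Master Theorem template: T(n) = a·T(n/b) + f(n).
Here: a=5, b=5, f(n)=5
Compute log_b(a) = log_5(5) = 1.
f(n) = 5 = O(n^(1-ε)) with ε = 1. Case 1: T(n) = Θ(n^log_b(a)) = Θ(n).

Case 1: T(n) = Θ(n)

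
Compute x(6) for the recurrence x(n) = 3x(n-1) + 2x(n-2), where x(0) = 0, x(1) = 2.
Computing the sequence terms:
0, 2, 6, 22, 78, 278, 990

990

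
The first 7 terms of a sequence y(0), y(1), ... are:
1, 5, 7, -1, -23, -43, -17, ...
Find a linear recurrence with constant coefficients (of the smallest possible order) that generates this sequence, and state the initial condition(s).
Look for the lowest-order linear relation among consecutive terms.
Observation: y(n) - 2·y(n-1) - (-3)·y(n-2) = 0 holds for the shown terms, and no order-1 relation y(n) = α·y(n-1) + β fits.
Check at n=3: 2·7 + (-3)·5 = -1. ✓

y(n) = 2y(n-1) - 3y(n-2), y(0) = 1, y(1) = 5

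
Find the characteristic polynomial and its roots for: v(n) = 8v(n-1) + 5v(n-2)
Substitute v(n) = rⁿ and divide through by rⁿ⁻²: r² - 8r - 5 = 0
Discriminant: 8² + 4·5 = 84, not a perfect square, so by the quadratic formula r = (8 ± √84)/2.
General solution: v(n) = A·r₁ⁿ + B·r₂ⁿ where r₁,r₂ = (8 ± √84)/2

Characteristic: r² - 8r - 5 = 0, Roots: r = (8 ± √84)/2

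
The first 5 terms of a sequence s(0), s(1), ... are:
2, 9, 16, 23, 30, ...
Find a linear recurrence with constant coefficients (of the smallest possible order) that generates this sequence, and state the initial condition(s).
Look for the lowest-order linear relation among consecutive terms.
Observation: consecutive differences are constant (= 7).
Check at n=2: 1·9 + 7 = 16. ✓

s(n) = s(n-1) + 7, s(0) = 2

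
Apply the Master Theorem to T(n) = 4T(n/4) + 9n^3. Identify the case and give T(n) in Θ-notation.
Master Theorem template: T(n) = a·T(n/b) + f(n).
Here: a=4, b=4, f(n)=9n^3
Compute log_b(a) = log_4(4) = 1.
f(n) = 9n^3 = Ω(n^(1+ε)) with ε = 2, and the regularity condition holds (a·f(n/b) = (a/b^3)·f(n) with a/b^3 = 4^-2 < 1). Case 3: T(n) = Θ(f(n)) = Θ(n^3).

Case 3: T(n) = Θ(n^3)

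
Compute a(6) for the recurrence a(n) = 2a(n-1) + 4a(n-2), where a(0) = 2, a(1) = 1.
Computing the sequence terms:
2, 1, 10, 24, 88, 272, 896

896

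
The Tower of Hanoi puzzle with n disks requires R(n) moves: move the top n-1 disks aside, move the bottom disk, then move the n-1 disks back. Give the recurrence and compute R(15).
Moving n disks = move the top n-1 disks aside (R(n-1) moves) + move the largest disk (1 move) + move the n-1 disks back on top (R(n-1) moves), so R(n) = 2R(n-1) + 1, with R(1) = 1 (a single disk takes one move).
First terms: 1, 3, 7, 15, 31, 63, … — each is one less than a power of 2. Indeed R(n) + 1 = 2(R(n-1) + 1) with R(1) + 1 = 2, so R(n) + 1 = 2ⁿ and R(n) = 2ⁿ - 1.
Hence R(15) = 2^15 - 1 = 32768 - 1 = 32767.

R(n) = 2R(n-1) + 1, R(1) = 1; R(15) = 32767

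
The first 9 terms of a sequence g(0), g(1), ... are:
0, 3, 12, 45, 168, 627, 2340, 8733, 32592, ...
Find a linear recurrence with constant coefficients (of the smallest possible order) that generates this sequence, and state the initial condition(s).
Look for the lowest-order linear relation among consecutive terms.
Observation: g(n) - 4·g(n-1) - (-1)·g(n-2) = 0 holds for the shown terms, and no order-1 relation g(n) = α·g(n-1) + β fits.
Check at n=3: 4·12 + (-1)·3 = 45. ✓

g(n) = 4g(n-1) - g(n-2), g(0) = 0, g(1) = 3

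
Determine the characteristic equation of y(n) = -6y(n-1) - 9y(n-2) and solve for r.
Substitute y(n) = rⁿ and divide through by rⁿ⁻²: r² + 6r + 9 = 0
Factor: (r + 3)² = 0, so r = -3 (double root).
General solution: y(n) = (A + Bn)·(-3)ⁿ

Characteristic: r² + 6r + 9 = 0, Roots: r = -3 (double root)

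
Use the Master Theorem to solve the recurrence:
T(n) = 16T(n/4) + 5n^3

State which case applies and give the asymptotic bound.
Master Theorem template: T(n) = a·T(n/b) + f(n).
Here: a=16, b=4, f(n)=5n^3
Compute log_b(a) = log_4(16) = 2.
f(n) = 5n^3 = Ω(n^(2+ε)) with ε = 1, and the regularity condition holds (a·f(n/b) = (a/b^3)·f(n) with a/b^3 = 4^-1 < 1). Case 3: T(n) = Θ(f(n)) = Θ(n^3).

Case 3: T(n) = Θ(n^3)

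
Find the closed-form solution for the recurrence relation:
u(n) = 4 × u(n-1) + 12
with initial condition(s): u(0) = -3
Recurrence: u(n) = 4 × u(n-1) + 12, initial: u(0) = -3.
Try u(n) = A·4ⁿ + C. Substituting: A·4ⁿ + C = 4(A·4ⁿ⁻¹ + C) + 12 = A·4ⁿ + 4C + 12, so C = 4C + 12, giving C = -4. Then u(0) = A - 4 = -3 gives A = 1.

u(n) = 4ⁿ - 4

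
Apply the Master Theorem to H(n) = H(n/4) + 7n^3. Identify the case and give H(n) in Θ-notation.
Master Theorem template: H(n) = a·H(n/b) + f(n).
Here: a=1, b=4, f(n)=7n^3
Compute log_b(a) = log_4(1) = 0.
f(n) = 7n^3 = Ω(n^(0+ε)) with ε = 3, and the regularity condition holds (a·f(n/b) = (a/b^3)·f(n) with a/b^3 = 4^-3 < 1). Case 3: H(n) = Θ(f(n)) = Θ(n^3).

Case 3: H(n) = Θ(n^3)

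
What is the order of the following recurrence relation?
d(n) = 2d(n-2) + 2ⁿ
The order is the largest lag k for which d(n-k) appears. Here the deepest term is d(n-2) (the 2ⁿ term is non-homogeneous and does not affect the order), so the order is 2.

Order 2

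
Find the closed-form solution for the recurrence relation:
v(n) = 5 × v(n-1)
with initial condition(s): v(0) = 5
Recurrence: v(n) = 5 × v(n-1), initial: v(0) = 5.
Each term is 5 times the previous, so this is geometric with ratio 5. After n steps: v(n) = v(0)·5ⁿ = 5·5ⁿ.

v(n) = 5·5ⁿ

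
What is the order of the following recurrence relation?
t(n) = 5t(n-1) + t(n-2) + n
The order is the largest lag k for which t(n-k) appears. Here the deepest term is t(n-2) (the n term is non-homogeneous and does not affect the order), so the order is 2.

Order 2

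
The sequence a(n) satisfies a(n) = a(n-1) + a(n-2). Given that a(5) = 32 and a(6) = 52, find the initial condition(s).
Work backwards using a(k) = a(k+2) - a(k+1):
a(4) = a(6) - a(5) = 52 - 32 = 20
a(3) = a(5) - a(4) = 32 - 20 = 12
a(2) = a(4) - a(3) = 20 - 12 = 8
a(1) = a(3) - a(2) = 12 - 8 = 4
a(0) = a(2) - a(1) = 8 - 4 = 4

a(0) = 4, a(1) = 4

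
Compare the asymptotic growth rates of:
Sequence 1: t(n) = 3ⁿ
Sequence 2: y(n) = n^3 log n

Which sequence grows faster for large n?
Comparing growth rates:
Growth-rate hierarchy: log n ≺ any polynomial ≺ any exponential cⁿ (c>1) ≺ n! ≺ nⁿ.
exponential base 3 dominates polynomial degree 3 (with log factor) asymptotically.

t(n) grows faster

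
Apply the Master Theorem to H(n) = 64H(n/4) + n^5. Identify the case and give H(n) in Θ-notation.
Master Theorem template: H(n) = a·H(n/b) + f(n).
Here: a=64, b=4, f(n)=n^5
Compute log_b(a) = log_4(64) = 3.
f(n) = n^5 = Ω(n^(3+ε)) with ε = 2, and the regularity condition holds (a·f(n/b) = (a/b^5)·f(n) with a/b^5 = 4^-2 < 1). Case 3: H(n) = Θ(f(n)) = Θ(n^5).

Case 3: H(n) = Θ(n^5)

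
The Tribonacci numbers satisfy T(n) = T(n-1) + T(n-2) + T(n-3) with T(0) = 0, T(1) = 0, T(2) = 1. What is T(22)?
Computing the sequence terms:
0, 0, 1, 1, 2, 4, 7, 13, 24, 44, 81, 149, 274, 504, 927, 1705, 3136, 5768, 10609, 19513, 35890, 66012, 121415

121415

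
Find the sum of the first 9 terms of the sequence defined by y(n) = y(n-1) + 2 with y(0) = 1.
Computing the sequence terms: 1, 3, 5, 7, 9, 11, 13, 15, 17
Adding these values together:

81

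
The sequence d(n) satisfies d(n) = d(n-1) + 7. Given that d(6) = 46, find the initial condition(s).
d(6) = d(0) + 6·7, so d(0) = 46 - 42 = 4.

d(0) = 4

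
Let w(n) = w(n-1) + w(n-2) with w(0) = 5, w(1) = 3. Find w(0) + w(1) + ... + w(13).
Computing the sequence terms: 5, 3, 8, 11, 19, 30, 49, 79, 128, 207, 335, 542, 877, 1419
Adding these values together:

3712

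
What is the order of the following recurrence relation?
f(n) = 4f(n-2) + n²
The order is the largest lag k for which f(n-k) appears. Here the deepest term is f(n-2) (the n² term is non-homogeneous and does not affect the order), so the order is 2.

Order 2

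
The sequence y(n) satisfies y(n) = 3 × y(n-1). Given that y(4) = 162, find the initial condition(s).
In general y(n) = 3ⁿ · y(0). At n = 4: y(0) = y(4) / 3^4 = 162 / 81 = 2.

y(0) = 2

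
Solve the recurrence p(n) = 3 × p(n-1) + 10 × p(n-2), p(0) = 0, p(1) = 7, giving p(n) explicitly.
Recurrence: p(n) = 3 × p(n-1) + 10 × p(n-2), initial: p(0) = 0, p(1) = 7.
Characteristic equation: r² - 3r - 10 = 0, which factors as (r - 5)(r + 2) = 0, so r = 5, -2. General solution p(n) = A·5ⁿ + B·(-2)ⁿ. From p(0) = 0: A + B = 0. From p(1) = 7: 5A - 2B = 7. Solving gives A = 1, B = -1.

p(n) = 5ⁿ - (-2)ⁿ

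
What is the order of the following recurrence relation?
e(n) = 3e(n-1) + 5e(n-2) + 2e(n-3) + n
The order is the largest lag k for which e(n-k) appears. Here the deepest term is e(n-3) (the n term is non-homogeneous and does not affect the order), so the order is 3.

Order 3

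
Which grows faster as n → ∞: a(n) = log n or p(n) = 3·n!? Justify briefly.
Comparing growth rates:
Growth-rate hierarchy: log n ≺ any polynomial ≺ any exponential cⁿ (c>1) ≺ n! ≺ nⁿ.
factorial dominates logarithmic asymptotically.

p(n) grows faster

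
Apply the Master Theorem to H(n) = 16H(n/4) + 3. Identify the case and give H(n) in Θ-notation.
Master Theorem template: H(n) = a·H(n/b) + f(n).
Here: a=16, b=4, f(n)=3
Compute log_b(a) = log_4(16) = 2.
f(n) = 3 = O(n^(2-ε)) with ε = 2. Case 1: H(n) = Θ(n^log_b(a)) = Θ(n^2).

Case 1: H(n) = Θ(n^2)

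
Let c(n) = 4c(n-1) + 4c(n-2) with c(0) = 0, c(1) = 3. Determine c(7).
Computing the sequence terms:
0, 3, 12, 60, 288, 1392, 6720, 32448

32448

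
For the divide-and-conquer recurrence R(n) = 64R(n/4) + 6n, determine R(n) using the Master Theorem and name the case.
Master Theorem template: R(n) = a·R(n/b) + f(n).
Here: a=64, b=4, f(n)=6n
Compute log_b(a) = log_4(64) = 3.
f(n) = 6n = O(n^(3-ε)) with ε = 2. Case 1: R(n) = Θ(n^log_b(a)) = Θ(n^3).

Case 1: R(n) = Θ(n^3)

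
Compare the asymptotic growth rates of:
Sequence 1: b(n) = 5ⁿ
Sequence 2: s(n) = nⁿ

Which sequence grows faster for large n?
Comparing growth rates:
Growth-rate hierarchy: log n ≺ any polynomial ≺ any exponential cⁿ (c>1) ≺ n! ≺ nⁿ.
super-exponential nⁿ dominates exponential base 5 asymptotically.

s(n) grows faster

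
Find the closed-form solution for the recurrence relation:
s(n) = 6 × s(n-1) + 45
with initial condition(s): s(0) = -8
Recurrence: s(n) = 6 × s(n-1) + 45, initial: s(0) = -8.
Try s(n) = A·6ⁿ + C. Substituting: A·6ⁿ + C = 6(A·6ⁿ⁻¹ + C) + 45 = A·6ⁿ + 6C + 45, so C = 6C + 45, giving C = -9. Then s(0) = A - 9 = -8 gives A = 1.

s(n) = 6ⁿ - 9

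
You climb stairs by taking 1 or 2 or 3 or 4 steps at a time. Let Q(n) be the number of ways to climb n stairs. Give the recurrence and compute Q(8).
Condition on the size of the last step (1 to 4): before it there were n-1, …, n-4 stairs climbed, and these cases are disjoint, so Q(n) = Q(n-1) + Q(n-2) + Q(n-3) + Q(n-4) (order-4 linear recurrence).
Initial conditions by direct count (compositions of i into parts ≤ 4): Q(1) = 1; Q(2) = 2; Q(3) = 4; Q(4) = 8.
Iterating the recurrence: Q(5) = 15, Q(6) = 29, Q(7) = 56, Q(8) = 108.

Q(n) = Q(n-1) + Q(n-2) + Q(n-3) + Q(n-4), Q(1) = 1, Q(2) = 2, Q(3) = 4, Q(4) = 8; Q(8) = 108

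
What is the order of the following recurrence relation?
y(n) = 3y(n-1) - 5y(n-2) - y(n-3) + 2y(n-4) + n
The order is the largest lag k for which y(n-k) appears. Here the deepest term is y(n-4) (the n term is non-homogeneous and does not affect the order), so the order is 4.

Order 4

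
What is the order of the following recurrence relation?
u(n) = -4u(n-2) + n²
The order is the largest lag k for which u(n-k) appears. Here the deepest term is u(n-2) (the n² term is non-homogeneous and does not affect the order), so the order is 2.

Order 2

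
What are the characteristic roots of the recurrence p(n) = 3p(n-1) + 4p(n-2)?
Substitute p(n) = rⁿ and divide through by rⁿ⁻²: r² - 3r - 4 = 0
Factor: (r + 1)(r - 4) = 0, so r = -1, 4.
General solution: p(n) = A·(-1)ⁿ + B·4ⁿ

Characteristic: r² - 3r - 4 = 0, Roots: r = -1, 4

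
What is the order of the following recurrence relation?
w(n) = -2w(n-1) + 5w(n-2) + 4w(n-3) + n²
The order is the largest lag k for which w(n-k) appears. Here the deepest term is w(n-3) (the n² term is non-homogeneous and does not affect the order), so the order is 3.

Order 3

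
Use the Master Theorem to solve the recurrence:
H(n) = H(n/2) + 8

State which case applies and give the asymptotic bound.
Master Theorem template: H(n) = a·H(n/b) + f(n).
Here: a=1, b=2, f(n)=8
Compute log_b(a) = log_2(1) = 0.
f(n) = 8 = Θ(1). Case 2: H(n) = Θ(log n).

Case 2: H(n) = Θ(log n)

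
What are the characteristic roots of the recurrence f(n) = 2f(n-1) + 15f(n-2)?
Substitute f(n) = rⁿ and divide through by rⁿ⁻²: r² - 2r - 15 = 0
Factor: (r + 3)(r - 5) = 0, so r = -3, 5.
General solution: f(n) = A·(-3)ⁿ + B·5ⁿ

Characteristic: r² - 2r - 15 = 0, Roots: r = -3, 5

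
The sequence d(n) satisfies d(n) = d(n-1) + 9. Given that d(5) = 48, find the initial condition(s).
d(5) = d(0) + 5·9, so d(0) = 48 - 45 = 3.

d(0) = 3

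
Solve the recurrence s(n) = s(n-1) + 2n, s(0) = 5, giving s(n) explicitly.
Recurrence: s(n) = s(n-1) + 2n, initial: s(0) = 5.
Telescoping: s(n) = s(0) + 2·Σᵢ₌₁ⁿ i = 5 + 2·n(n+1)/2.

s(n) = 2·n(n+1)/2 + 5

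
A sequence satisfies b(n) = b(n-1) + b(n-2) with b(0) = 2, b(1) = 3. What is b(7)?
Computing the sequence terms:
2, 3, 5, 8, 13, 21, 34, 55

55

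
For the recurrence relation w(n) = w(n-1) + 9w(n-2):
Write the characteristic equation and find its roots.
Substitute w(n) = rⁿ and divide through by rⁿ⁻²: r² - r - 9 = 0
Discriminant: 1² + 4·9 = 37, not a perfect square, so by the quadratic formula r = (1 ± √37)/2.
General solution: w(n) = A·r₁ⁿ + B·r₂ⁿ where r₁,r₂ = (1 ± √37)/2

Characteristic: r² - r - 9 = 0, Roots: r = (1 ± √37)/2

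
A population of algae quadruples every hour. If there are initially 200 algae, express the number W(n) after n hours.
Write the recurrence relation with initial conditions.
Each hour multiplies the count by 4, so the count after n hours depends only on the count after n-1 hours: W(n) = 4 × W(n-1). The starting count gives W(0) = 200.
Unrolling n times gives the closed form W(n) = 200 × 4ⁿ.

W(n) = 4 × W(n-1), W(0) = 200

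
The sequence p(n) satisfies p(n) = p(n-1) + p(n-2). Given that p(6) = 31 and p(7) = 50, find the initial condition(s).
Work backwards using p(k) = p(k+2) - p(k+1):
p(5) = p(7) - p(6) = 50 - 31 = 19
p(4) = p(6) - p(5) = 31 - 19 = 12
p(3) = p(5) - p(4) = 19 - 12 = 7
p(2) = p(4) - p(3) = 12 - 7 = 5
p(1) = p(3) - p(2) = 7 - 5 = 2
p(0) = p(2) - p(1) = 5 - 2 = 3

p(0) = 3, p(1) = 2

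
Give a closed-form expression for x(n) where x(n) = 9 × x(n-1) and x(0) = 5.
Recurrence: x(n) = 9 × x(n-1), initial: x(0) = 5.
Each term is 9 times the previous, so this is geometric with ratio 9. After n steps: x(n) = x(0)·9ⁿ = 5·9ⁿ.

x(n) = 5·9ⁿ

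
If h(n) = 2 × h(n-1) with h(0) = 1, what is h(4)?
Computing step by step:
h(0) = 1
h(1) = 2 × 1 = 2
h(2) = 2 × 2 = 4
h(3) = 2 × 4 = 8
h(4) = 2 × 8 = 16

16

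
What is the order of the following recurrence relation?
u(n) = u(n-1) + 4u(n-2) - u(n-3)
The order is the largest lag k for which u(n-k) appears. Here the deepest term is u(n-3), so the order is 3.

Order 3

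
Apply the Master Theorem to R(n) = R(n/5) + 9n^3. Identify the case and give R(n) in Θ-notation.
Master Theorem template: R(n) = a·R(n/b) + f(n).
Here: a=1, b=5, f(n)=9n^3
Compute log_b(a) = log_5(1) = 0.
f(n) = 9n^3 = Ω(n^(0+ε)) with ε = 3, and the regularity condition holds (a·f(n/b) = (a/b^3)·f(n) with a/b^3 = 5^-3 < 1). Case 3: R(n) = Θ(f(n)) = Θ(n^3).

Case 3: R(n) = Θ(n^3)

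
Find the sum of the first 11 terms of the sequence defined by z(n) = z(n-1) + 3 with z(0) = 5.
Computing the sequence terms: 5, 8, 11, 14, 17, 20, 23, 26, 29, 32, 35
Adding these values together:

220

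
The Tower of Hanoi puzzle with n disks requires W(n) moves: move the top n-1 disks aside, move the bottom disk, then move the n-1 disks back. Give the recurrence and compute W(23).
Moving n disks = move the top n-1 disks aside (W(n-1) moves) + move the largest disk (1 move) + move the n-1 disks back on top (W(n-1) moves), so W(n) = 2W(n-1) + 1, with W(1) = 1 (a single disk takes one move).
First terms: 1, 3, 7, 15, 31, 63, … — each is one less than a power of 2. Indeed W(n) + 1 = 2(W(n-1) + 1) with W(1) + 1 = 2, so W(n) + 1 = 2ⁿ and W(n) = 2ⁿ - 1.
Hence W(23) = 2^23 - 1 = 8388608 - 1 = 8388607.

W(n) = 2W(n-1) + 1, W(1) = 1; W(23) = 8388607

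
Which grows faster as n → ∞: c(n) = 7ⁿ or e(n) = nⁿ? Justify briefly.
Comparing growth rates:
Growth-rate hierarchy: log n ≺ any polynomial ≺ any exponential cⁿ (c>1) ≺ n! ≺ nⁿ.
super-exponential nⁿ dominates exponential base 7 asymptotically.

e(n) grows faster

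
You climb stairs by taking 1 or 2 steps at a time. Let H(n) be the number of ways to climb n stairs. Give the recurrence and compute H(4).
Condition on the size of the last step (1 to 2): before it there were n-1, …, n-2 stairs climbed, and these cases are disjoint, so H(n) = H(n-1) + H(n-2) (Fibonacci-type sequence).
Initial conditions by direct count (compositions of i into parts ≤ 2): H(1) = 1; H(2) = 2.
Iterating the recurrence: H(3) = 3, H(4) = 5.

H(n) = H(n-1) + H(n-2), H(1) = 1, H(2) = 2; H(4) = 5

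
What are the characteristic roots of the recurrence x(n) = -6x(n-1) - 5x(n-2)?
Substitute x(n) = rⁿ and divide through by rⁿ⁻²: r² + 6r + 5 = 0
Factor: (r + 1)(r + 5) = 0, so r = -1, -5.
General solution: x(n) = A·(-1)ⁿ + B·(-5)ⁿ

Characteristic: r² + 6r + 5 = 0, Roots: r = -1, -5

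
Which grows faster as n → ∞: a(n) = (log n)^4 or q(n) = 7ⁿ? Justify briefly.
Comparing growth rates:
Growth-rate hierarchy: log n ≺ any polynomial ≺ any exponential cⁿ (c>1) ≺ n! ≺ nⁿ.
exponential base 7 dominates polylogarithmic (log n)^4 asymptotically.

q(n) grows faster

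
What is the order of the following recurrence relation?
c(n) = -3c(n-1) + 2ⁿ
The order is the largest lag k for which c(n-k) appears. Here the deepest term is c(n-1) (the 2ⁿ term is non-homogeneous and does not affect the order), so the order is 1.

Order 1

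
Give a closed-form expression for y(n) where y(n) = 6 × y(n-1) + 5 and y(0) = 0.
Recurrence: y(n) = 6 × y(n-1) + 5, initial: y(0) = 0.
Try y(n) = A·6ⁿ + C. Substituting: A·6ⁿ + C = 6(A·6ⁿ⁻¹ + C) + 5 = A·6ⁿ + 6C + 5, so C = 6C + 5, giving C = -1. Then y(0) = A - 1 = 0 gives A = 1.

y(n) = 6ⁿ - 1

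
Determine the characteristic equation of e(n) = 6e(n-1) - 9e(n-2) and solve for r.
Substitute e(n) = rⁿ and divide through by rⁿ⁻²: r² - 6r + 9 = 0
Factor: (r - 3)² = 0, so r = 3 (double root).
General solution: e(n) = (A + Bn)·3ⁿ

Characteristic: r² - 6r + 9 = 0, Roots: r = 3 (double root)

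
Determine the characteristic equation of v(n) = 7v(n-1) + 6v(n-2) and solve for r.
Substitute v(n) = rⁿ and divide through by rⁿ⁻²: r² - 7r - 6 = 0
Discriminant: 7² + 4·6 = 73, not a perfect square, so by the quadratic formula r = (7 ± √73)/2.
General solution: v(n) = A·r₁ⁿ + B·r₂ⁿ where r₁,r₂ = (7 ± √73)/2

Characteristic: r² - 7r - 6 = 0, Roots: r = (7 ± √73)/2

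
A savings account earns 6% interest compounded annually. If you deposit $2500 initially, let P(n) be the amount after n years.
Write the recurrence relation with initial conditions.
Each year the balance grows by 6%, i.e. is multiplied by 1 + 6/100 = 1.06, so P(n) = 1.06 × P(n-1). The initial deposit gives P(0) = 2500.
Unrolling gives the closed form P(n) = 2500 × (1.06)ⁿ.

P(n) = 1.06 × P(n-1), P(0) = 2500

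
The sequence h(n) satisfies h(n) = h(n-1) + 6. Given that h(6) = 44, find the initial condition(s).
h(6) = h(0) + 6·6, so h(0) = 44 - 36 = 8.

h(0) = 8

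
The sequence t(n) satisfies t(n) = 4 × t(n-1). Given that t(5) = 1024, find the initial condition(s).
In general t(n) = 4ⁿ · t(0). At n = 5: t(0) = t(5) / 4^5 = 1024 / 1024 = 1.

t(0) = 1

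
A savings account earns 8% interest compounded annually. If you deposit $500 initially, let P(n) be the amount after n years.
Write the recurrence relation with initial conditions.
Each year the balance grows by 8%, i.e. is multiplied by 1 + 8/100 = 1.08, so P(n) = 1.08 × P(n-1). The initial deposit gives P(0) = 500.
Unrolling gives the closed form P(n) = 500 × (1.08)ⁿ.

P(n) = 1.08 × P(n-1), P(0) = 500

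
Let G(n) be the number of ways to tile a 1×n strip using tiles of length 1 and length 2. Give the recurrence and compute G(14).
Condition on the last tile: it has length 1 (leaving a 1×(n-1) strip) or length 2 (leaving a 1×(n-2) strip), so G(n) = G(n-1) + G(n-2) (order-2 linear recurrence).
For 0 ≤ i < 2 only unit tiles fit, so G(i) = 1.
Iterating the recurrence: G(2) = 2, G(3) = 3, G(4) = 5, G(5) = 8, G(6) = 13, G(7) = 21, G(8) = 34, G(9) = 55, G(10) = 89, G(11) = 144, G(12) = 233, G(13) = 377, G(14) = 610.

G(n) = G(n-1) + G(n-2), with G(i) = 1 for 0 ≤ i < 2; G(14) = 610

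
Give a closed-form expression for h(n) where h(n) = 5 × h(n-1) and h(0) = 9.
Recurrence: h(n) = 5 × h(n-1), initial: h(0) = 9.
Each term is 5 times the previous, so this is geometric with ratio 5. After n steps: h(n) = h(0)·5ⁿ = 9·5ⁿ.

h(n) = 9·5ⁿ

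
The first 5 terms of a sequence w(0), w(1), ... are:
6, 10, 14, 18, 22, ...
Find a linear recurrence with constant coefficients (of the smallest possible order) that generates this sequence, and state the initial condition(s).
Look for the lowest-order linear relation among consecutive terms.
Observation: consecutive differences are constant (= 4).
Check at n=2: 1·10 + 4 = 14. ✓

w(n) = w(n-1) + 4, w(0) = 6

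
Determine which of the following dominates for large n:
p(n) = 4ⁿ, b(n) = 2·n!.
Comparing growth rates:
Growth-rate hierarchy: log n ≺ any polynomial ≺ any exponential cⁿ (c>1) ≺ n! ≺ nⁿ.
factorial dominates exponential base 4 asymptotically.

b(n) grows faster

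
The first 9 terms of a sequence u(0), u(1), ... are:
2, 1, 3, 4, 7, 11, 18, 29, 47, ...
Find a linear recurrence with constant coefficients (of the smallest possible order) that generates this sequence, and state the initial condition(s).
Look for the lowest-order linear relation among consecutive terms.
Observation: u(n) - 1·u(n-1) - (1)·u(n-2) = 0 holds for the shown terms, and no order-1 relation u(n) = α·u(n-1) + β fits.
Check at n=3: 1·3 + (1)·1 = 4. ✓

u(n) = u(n-1) + u(n-2), u(0) = 2, u(1) = 1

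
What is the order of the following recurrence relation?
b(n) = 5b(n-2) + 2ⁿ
The order is the largest lag k for which b(n-k) appears. Here the deepest term is b(n-2) (the 2ⁿ term is non-homogeneous and does not affect the order), so the order is 2.

Order 2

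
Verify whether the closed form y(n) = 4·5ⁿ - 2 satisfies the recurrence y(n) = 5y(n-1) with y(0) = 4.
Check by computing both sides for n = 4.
From the recurrence with y(0) = 4:
  y(0) = 4, y(1) = 20, y(2) = 100, y(3) = 500, y(4) = 2500
  so the recurrence gives y(4) = 2500.
From the proposed closed form y(n) = 4·5ⁿ - 2:
  y(4) = 2498.
The recurrence gives 2500 but the closed form gives 2498, so the closed form does not satisfy the recurrence.

No, the closed form is incorrect.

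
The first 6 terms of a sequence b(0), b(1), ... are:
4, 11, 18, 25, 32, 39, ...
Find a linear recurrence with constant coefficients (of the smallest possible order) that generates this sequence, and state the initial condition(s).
Look for the lowest-order linear relation among consecutive terms.
Observation: consecutive differences are constant (= 7).
Check at n=2: 1·11 + 7 = 18. ✓

b(n) = b(n-1) + 7, b(0) = 4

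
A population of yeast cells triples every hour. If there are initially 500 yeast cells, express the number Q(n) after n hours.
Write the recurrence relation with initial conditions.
Each hour multiplies the count by 3, so the count after n hours depends only on the count after n-1 hours: Q(n) = 3 × Q(n-1). The starting count gives Q(0) = 500.
Unrolling n times gives the closed form Q(n) = 500 × 3ⁿ.

Q(n) = 3 × Q(n-1), Q(0) = 500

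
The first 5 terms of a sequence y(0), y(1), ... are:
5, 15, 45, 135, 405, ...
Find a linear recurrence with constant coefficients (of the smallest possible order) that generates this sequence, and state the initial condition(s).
Look for the lowest-order linear relation among consecutive terms.
Observation: each term is 3× the previous.
Check at n=2: 3·15 = 45. ✓

y(n) = 3 × y(n-1), y(0) = 5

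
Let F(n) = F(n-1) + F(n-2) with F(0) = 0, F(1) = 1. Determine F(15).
Computing the sequence terms:
0, 1, 1, 2, 3, 5, 8, 13, 21, 34, 55, 89, 144, 233, 377, 610

610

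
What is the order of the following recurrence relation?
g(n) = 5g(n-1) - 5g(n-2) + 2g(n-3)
The order is the largest lag k for which g(n-k) appears. Here the deepest term is g(n-3), so the order is 3.

Order 3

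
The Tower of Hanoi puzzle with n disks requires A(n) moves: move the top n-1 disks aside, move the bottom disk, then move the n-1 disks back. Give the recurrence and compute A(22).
Moving n disks = move the top n-1 disks aside (A(n-1) moves) + move the largest disk (1 move) + move the n-1 disks back on top (A(n-1) moves), so A(n) = 2A(n-1) + 1, with A(1) = 1 (a single disk takes one move).
First terms: 1, 3, 7, 15, 31, 63, … — each is one less than a power of 2. Indeed A(n) + 1 = 2(A(n-1) + 1) with A(1) + 1 = 2, so A(n) + 1 = 2ⁿ and A(n) = 2ⁿ - 1.
Hence A(22) = 2^22 - 1 = 4194304 - 1 = 4194303.

A(n) = 2A(n-1) + 1, A(1) = 1; A(22) = 4194303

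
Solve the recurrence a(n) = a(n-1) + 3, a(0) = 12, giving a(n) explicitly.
Recurrence: a(n) = a(n-1) + 3, initial: a(0) = 12.
Each step adds 3, so a(n) = a(0) + 3n = 3n + 12.

a(n) = 3n + 12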